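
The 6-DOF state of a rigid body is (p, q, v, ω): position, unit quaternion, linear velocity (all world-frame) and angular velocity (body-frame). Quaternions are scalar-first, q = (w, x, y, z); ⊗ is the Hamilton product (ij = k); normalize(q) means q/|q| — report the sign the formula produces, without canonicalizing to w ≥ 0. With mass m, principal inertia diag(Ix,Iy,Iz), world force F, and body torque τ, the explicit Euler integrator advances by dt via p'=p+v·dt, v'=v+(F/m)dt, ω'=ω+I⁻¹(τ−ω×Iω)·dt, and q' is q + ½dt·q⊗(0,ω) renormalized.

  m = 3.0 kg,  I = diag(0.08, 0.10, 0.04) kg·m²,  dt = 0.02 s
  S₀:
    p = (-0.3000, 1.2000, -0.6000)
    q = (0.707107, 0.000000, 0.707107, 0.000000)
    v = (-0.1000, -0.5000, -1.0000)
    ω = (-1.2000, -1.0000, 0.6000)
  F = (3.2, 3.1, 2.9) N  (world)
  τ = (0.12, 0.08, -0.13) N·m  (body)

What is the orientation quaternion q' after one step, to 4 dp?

q' = (0.7141, -0.0042, 0.6999, 0.0127)

2q̇ = q⊗(0,ω) = (0.7071070, -0.4242642, -0.7071070, 1.2727926)
q + ½dt·q⊗(0,ω), renormalized = (0.7141, -0.0042, 0.6999, 0.0127)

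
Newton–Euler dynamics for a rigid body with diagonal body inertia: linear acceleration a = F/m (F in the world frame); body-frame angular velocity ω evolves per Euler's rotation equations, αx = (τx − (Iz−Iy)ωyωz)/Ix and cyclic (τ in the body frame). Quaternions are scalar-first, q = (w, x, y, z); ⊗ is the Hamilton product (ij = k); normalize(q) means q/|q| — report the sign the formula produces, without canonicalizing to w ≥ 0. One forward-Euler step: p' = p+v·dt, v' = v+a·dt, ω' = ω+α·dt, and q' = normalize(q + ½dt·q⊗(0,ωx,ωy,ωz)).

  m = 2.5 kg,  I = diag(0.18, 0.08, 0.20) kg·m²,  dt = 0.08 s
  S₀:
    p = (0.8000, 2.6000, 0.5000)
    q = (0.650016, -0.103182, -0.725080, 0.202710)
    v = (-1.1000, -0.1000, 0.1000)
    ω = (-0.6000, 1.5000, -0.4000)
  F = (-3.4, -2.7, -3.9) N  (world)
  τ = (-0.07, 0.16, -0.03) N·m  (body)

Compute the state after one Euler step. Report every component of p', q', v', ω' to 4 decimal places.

precession coupling ω×(Iω) = (-0.0720, -0.0048, 0.0900)
α = I⁻¹(τ − ω×Iω) = (0.0111, 2.0600, -0.6000)
ω + α·dt = (-0.5991, 1.6648, -0.4480)
Hamilton product q⊗(0,ω) = (1.1067948, -0.4040426, 0.8121252, -0.8498274)
q + ½dt·q⊗(0,ω), renormalized = (0.6928, -0.1191, -0.6911, 0.1683)
p' = p + v·dt = (0.7120, 2.5920, 0.5080)
new velocity v' = (-1.2088, -0.1864, -0.0248)

p' = (0.7120, 2.5920, 0.5080)
q' = (0.6928, -0.1191, -0.6911, 0.1683)
v' = (-1.2088, -0.1864, -0.0248)
ω' = (-0.5991, 1.6648, -0.4480)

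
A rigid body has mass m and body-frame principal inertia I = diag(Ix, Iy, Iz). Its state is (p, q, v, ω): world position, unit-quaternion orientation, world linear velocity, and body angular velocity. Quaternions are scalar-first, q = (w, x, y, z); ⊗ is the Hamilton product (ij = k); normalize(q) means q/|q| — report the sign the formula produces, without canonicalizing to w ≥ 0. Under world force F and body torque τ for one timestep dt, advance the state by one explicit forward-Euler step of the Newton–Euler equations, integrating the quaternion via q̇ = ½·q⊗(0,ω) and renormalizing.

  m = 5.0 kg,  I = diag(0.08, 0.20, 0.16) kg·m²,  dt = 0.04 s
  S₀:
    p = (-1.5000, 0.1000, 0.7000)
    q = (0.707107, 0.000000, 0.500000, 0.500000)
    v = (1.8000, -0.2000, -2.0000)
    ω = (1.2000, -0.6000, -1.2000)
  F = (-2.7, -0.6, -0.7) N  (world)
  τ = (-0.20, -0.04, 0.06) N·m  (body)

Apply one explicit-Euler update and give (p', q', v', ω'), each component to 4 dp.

p' = (-1.4280, 0.0920, 0.6200)
q' = (0.7246, 0.0110, 0.5032, 0.4707)
v' = (1.7784, -0.2048, -2.0056)
ω' = (1.1144, -0.6310, -1.1634)

a = (-0.5400, -0.1200, -0.1400)
p' = p + v·dt = (-1.4280, 0.0920, 0.6200)
new velocity v' = (1.7784, -0.2048, -2.0056)
angular accel α = (-2.1400, -0.7760, 0.9150)
ω + α·dt = (1.1144, -0.6310, -1.1634)
Hamilton product q⊗(0,ω) = (0.9000000, 0.5485284, 0.1757358, -1.4485284)
updated quaternion q' = (0.7246, 0.0110, 0.5032, 0.4707)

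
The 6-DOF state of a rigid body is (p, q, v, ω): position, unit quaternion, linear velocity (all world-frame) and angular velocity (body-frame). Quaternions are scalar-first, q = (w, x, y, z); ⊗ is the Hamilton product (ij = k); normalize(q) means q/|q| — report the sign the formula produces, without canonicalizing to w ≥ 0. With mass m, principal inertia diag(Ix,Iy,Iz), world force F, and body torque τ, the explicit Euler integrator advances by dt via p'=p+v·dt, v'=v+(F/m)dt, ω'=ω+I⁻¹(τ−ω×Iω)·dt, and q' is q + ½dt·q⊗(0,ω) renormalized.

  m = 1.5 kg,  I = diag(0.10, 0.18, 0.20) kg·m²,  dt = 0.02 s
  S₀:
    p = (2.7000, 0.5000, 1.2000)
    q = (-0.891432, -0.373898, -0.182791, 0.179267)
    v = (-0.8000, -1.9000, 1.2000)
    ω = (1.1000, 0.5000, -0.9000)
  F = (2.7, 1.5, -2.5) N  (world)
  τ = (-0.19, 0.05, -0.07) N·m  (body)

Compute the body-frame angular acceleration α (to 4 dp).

α = (-1.8100, -0.2722, -0.5700)

ω×(Iω) gyroscopic = (-0.0090, 0.0990, 0.0440)
(τ − ω×Iω)/I = (-1.8100, -0.2722, -0.5700)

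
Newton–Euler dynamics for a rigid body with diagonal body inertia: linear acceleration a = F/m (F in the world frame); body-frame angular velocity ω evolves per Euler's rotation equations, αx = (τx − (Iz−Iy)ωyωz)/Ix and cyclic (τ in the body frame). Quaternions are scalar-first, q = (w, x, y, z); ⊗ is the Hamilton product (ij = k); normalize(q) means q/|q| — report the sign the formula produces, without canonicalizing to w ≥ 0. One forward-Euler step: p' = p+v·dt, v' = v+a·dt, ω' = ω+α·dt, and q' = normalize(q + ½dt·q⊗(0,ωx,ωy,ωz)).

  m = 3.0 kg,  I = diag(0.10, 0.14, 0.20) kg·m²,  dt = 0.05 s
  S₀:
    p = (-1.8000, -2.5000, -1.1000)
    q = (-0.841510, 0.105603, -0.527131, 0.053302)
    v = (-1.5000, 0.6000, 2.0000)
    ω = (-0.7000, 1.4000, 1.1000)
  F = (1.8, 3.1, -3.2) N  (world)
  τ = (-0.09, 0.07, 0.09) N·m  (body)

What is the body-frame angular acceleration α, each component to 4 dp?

α = (-1.8240, -0.0500, 0.6460)

gyro term ω×Iω = (0.0924, 0.0770, -0.0392)
(τ − ω×Iω)/I = (-1.8240, -0.0500, 0.6460)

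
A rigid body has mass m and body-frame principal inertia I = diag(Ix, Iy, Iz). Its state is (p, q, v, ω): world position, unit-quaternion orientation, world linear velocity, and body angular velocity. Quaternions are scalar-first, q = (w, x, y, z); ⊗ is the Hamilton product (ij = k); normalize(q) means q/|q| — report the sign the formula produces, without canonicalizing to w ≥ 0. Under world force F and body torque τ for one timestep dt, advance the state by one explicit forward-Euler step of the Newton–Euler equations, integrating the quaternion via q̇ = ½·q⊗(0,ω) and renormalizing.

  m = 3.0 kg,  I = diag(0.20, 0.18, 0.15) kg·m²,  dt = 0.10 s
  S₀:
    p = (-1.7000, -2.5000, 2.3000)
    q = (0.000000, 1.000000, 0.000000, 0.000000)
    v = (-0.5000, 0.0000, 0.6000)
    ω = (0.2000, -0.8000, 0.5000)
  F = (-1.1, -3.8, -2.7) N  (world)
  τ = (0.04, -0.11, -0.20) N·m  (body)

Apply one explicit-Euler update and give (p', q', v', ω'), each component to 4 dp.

p' = (-1.7500, -2.5000, 2.3600)
q' = (-0.0100, 0.9988, -0.0250, -0.0400)
v' = (-0.5367, -0.1267, 0.5100)
ω' = (0.2140, -0.8639, 0.3645)

a = (-0.3667, -1.2667, -0.9000)
p + v·dt = (-1.7500, -2.5000, 2.3600)
v + (F/m)dt = (-0.5367, -0.1267, 0.5100)
ω×(Iω) gyroscopic = (0.0120, 0.0050, 0.0032)
angular accel α = (0.1400, -0.6389, -1.3547)
new body rate ω' = (0.2140, -0.8639, 0.3645)
Hamilton product q⊗(0,ω) = (-0.2000000, 0.0000000, -0.5000000, -0.8000000)
updated quaternion q' = (-0.0100, 0.9988, -0.0250, -0.0400)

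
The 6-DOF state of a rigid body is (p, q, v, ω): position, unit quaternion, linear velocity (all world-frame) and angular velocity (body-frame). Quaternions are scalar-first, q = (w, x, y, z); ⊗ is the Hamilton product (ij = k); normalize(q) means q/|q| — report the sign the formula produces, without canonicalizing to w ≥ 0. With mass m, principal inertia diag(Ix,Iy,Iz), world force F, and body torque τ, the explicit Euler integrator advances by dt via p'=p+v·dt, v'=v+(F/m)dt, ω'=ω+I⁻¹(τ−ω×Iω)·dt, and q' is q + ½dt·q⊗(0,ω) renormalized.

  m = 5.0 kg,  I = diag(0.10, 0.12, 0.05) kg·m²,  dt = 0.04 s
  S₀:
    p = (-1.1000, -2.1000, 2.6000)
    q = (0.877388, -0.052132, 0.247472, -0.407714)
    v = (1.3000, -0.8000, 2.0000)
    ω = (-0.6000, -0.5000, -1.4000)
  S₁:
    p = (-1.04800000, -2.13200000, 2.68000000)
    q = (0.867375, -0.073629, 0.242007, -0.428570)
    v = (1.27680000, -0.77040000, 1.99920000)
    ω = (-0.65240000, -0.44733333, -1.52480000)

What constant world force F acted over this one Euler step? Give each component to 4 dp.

Δv = v₁−v₀ = (-0.02320000, 0.02960000, -0.00080000)
applied force F = (-2.9000, 3.7000, -0.1000)

F = (-2.9000, 3.7000, -0.1000)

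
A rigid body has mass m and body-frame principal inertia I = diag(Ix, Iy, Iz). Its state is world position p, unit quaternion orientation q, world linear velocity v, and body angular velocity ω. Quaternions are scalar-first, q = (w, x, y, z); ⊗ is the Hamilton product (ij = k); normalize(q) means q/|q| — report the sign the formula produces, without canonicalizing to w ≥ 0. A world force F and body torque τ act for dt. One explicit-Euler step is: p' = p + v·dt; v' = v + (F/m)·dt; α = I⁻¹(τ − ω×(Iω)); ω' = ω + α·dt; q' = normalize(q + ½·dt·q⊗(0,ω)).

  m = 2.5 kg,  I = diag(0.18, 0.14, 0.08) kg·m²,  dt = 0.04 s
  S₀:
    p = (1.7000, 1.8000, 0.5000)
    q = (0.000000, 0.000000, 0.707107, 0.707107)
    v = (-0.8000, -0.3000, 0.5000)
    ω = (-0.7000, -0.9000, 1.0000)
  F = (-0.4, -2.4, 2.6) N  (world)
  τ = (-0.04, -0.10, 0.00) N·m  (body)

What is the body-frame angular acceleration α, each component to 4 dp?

α = (-0.5222, -0.2143, 0.3150)

ω×(Iω) gyroscopic = (0.0540, -0.0700, -0.0252)
(τ − ω×Iω)/I = (-0.5222, -0.2143, 0.3150)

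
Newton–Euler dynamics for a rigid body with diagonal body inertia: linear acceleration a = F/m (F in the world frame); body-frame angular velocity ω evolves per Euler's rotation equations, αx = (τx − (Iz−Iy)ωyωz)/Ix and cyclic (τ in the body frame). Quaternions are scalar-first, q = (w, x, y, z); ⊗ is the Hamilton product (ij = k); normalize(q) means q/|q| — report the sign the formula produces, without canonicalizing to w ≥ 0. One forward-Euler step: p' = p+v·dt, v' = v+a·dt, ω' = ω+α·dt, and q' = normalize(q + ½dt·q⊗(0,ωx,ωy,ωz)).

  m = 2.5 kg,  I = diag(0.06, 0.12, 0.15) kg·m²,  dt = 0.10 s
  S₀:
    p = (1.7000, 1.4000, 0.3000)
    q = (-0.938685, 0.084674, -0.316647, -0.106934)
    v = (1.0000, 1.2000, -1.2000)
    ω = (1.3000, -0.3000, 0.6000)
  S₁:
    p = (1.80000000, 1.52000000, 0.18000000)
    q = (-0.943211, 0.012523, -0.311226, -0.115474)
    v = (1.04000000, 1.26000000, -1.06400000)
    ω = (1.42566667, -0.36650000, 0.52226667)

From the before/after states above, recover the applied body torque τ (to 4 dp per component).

τ = (0.0700, -0.1500, -0.1400)

Δω = ω₁−ω₀ = (0.12566667, -0.06650000, -0.07773333)
precession coupling = (-0.0054, -0.0702, -0.0234)
τ = I·(Δω/dt) + ω₀×(Iω₀) = (0.0700, -0.1500, -0.1400)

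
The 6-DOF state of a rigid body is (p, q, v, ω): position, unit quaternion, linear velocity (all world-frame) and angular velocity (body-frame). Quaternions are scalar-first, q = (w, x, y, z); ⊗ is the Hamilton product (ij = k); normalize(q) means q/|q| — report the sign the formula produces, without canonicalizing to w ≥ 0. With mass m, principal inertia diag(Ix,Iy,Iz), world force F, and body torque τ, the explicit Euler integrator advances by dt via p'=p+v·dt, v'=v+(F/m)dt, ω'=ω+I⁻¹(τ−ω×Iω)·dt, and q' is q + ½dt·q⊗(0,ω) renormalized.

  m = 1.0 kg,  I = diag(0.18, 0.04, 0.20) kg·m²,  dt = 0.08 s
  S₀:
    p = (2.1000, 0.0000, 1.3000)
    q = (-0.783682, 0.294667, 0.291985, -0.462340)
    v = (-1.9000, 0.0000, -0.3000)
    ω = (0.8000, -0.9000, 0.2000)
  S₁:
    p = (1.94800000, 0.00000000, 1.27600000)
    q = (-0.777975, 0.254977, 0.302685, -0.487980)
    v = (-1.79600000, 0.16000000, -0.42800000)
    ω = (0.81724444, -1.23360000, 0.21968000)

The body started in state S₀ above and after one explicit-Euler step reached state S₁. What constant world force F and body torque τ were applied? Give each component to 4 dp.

Δv = v₁−v₀ = (0.10400000, 0.16000000, -0.12800000)
applied force F = (1.3000, 2.0000, -1.6000)
ω₁ − ω₀ = (0.01724444, -0.33360000, 0.01968000)
I·α + gyro = (0.0100, -0.1700, 0.1500)

F = (1.3000, 2.0000, -1.6000)
τ = (0.0100, -0.1700, 0.1500)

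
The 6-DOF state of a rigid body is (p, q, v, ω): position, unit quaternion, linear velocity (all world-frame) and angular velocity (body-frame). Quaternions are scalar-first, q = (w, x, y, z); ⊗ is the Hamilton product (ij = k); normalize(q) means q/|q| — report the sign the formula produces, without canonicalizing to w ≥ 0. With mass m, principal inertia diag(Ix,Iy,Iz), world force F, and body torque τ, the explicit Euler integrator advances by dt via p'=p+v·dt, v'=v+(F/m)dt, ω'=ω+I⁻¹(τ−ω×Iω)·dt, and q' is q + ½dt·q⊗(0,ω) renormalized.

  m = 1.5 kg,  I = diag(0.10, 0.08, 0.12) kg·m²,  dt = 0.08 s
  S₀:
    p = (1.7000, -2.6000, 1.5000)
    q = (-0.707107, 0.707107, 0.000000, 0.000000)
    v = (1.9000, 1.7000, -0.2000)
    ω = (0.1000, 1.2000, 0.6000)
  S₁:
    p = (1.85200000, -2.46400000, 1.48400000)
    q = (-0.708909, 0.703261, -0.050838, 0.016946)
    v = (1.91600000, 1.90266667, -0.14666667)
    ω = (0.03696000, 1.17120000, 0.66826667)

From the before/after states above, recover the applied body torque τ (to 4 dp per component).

ω₁ − ω₀ = (-0.06304000, -0.02880000, 0.06826667)
precession coupling = (0.0288, -0.0012, -0.0024)
I·α + gyro = (-0.0500, -0.0300, 0.1000)

τ = (-0.0500, -0.0300, 0.1000)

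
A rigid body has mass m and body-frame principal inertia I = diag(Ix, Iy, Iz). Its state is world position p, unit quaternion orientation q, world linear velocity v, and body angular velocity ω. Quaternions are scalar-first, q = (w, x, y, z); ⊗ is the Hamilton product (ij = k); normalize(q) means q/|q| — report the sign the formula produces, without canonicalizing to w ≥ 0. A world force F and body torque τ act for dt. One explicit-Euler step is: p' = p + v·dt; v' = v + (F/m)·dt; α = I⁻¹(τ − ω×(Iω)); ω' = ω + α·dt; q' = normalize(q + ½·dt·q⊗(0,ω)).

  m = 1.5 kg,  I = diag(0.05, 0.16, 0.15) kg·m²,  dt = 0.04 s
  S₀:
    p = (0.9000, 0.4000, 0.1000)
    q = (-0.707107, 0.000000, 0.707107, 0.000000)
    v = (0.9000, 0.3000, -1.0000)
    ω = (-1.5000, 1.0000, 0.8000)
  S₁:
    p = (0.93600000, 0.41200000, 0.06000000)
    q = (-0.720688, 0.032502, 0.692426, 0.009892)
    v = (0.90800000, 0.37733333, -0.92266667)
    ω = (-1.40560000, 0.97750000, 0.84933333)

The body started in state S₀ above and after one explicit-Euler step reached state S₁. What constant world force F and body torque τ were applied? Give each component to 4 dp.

ω₁ − ω₀ = (0.09440000, -0.02250000, 0.04933333)
gyro term ω₀×Iω₀ = (-0.0080, 0.1200, -0.1650)
I·α + gyro = (0.1100, 0.0300, 0.0200)
v₁ − v₀ = (0.00800000, 0.07733333, 0.07733333)
applied force F = (0.3000, 2.9000, 2.9000)

F = (0.3000, 2.9000, 2.9000)
τ = (0.1100, 0.0300, 0.0200)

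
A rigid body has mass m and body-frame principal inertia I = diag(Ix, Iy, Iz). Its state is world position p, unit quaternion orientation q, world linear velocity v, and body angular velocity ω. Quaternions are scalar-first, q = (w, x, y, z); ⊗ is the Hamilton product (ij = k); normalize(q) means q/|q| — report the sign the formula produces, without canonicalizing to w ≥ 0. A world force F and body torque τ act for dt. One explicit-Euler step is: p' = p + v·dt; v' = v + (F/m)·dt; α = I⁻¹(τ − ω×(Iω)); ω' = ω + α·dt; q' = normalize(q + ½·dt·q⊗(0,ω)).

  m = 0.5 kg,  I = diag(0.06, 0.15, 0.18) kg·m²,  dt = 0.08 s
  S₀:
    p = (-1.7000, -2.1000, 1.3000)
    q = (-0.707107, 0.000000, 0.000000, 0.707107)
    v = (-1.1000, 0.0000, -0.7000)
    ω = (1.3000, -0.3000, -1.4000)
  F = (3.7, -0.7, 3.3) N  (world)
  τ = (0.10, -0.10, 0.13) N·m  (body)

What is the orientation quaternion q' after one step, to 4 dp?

q' = (-0.6655, -0.0282, 0.0451, 0.7445)

2q̇ = q⊗(0,ω) = (0.9899498, -0.7071070, 1.1313712, 0.9899498)
updated quaternion q' = (-0.6655, -0.0282, 0.0451, 0.7445)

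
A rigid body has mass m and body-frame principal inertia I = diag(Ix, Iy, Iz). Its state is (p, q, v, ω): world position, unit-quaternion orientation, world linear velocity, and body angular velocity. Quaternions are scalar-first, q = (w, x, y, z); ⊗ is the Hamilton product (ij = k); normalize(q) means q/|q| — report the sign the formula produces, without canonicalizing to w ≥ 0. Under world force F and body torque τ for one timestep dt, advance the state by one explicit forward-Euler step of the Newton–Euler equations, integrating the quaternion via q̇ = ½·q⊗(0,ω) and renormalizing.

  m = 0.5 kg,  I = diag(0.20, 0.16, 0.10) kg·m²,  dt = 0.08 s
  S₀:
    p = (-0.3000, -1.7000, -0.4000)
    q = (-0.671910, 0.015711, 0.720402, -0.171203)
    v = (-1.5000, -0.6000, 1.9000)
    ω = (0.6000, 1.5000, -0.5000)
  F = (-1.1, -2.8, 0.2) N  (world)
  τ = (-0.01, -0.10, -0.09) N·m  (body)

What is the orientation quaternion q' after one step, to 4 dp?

q' = (-0.7173, -0.0045, 0.6748, -0.1737)

q⊗(0,ω) = (-1.1756311, -0.5065425, -1.1027313, -0.0727197)
q + ½dt·q⊗(0,ω), renormalized = (-0.7173, -0.0045, 0.6748, -0.1737)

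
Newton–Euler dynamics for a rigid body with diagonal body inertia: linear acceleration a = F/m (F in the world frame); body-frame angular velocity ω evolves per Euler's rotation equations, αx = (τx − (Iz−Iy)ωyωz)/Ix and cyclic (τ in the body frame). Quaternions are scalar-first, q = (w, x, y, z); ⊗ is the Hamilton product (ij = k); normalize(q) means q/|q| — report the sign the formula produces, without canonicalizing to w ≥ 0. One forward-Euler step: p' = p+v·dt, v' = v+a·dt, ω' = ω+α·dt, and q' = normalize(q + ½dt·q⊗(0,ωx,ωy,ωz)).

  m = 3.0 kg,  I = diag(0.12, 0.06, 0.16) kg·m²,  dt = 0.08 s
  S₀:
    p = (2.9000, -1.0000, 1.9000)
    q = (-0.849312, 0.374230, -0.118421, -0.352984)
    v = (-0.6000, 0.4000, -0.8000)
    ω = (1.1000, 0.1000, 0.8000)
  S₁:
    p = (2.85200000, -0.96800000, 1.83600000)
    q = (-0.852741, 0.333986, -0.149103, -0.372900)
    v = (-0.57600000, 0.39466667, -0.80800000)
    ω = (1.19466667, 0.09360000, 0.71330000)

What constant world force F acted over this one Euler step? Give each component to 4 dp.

F = (0.9000, -0.2000, -0.3000)

velocity change Δv = (0.02400000, -0.00533333, -0.00800000)
applied force F = (0.9000, -0.2000, -0.3000)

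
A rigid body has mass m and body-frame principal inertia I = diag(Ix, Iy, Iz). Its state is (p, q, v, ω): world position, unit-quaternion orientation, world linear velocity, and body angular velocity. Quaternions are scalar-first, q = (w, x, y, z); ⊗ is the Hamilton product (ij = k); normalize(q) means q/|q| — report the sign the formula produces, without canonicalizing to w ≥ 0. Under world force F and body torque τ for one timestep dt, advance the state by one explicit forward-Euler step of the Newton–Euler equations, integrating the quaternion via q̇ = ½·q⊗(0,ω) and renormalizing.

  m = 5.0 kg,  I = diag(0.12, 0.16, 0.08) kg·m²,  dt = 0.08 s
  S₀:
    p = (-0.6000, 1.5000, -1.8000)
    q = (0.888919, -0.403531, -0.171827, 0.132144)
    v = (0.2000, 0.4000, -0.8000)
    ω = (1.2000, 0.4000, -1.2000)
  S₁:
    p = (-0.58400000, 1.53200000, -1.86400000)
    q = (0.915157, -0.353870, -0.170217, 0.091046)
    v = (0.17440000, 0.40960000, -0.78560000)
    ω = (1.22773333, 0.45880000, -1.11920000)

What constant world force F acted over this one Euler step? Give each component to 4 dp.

v₁ − v₀ = (-0.02560000, 0.00960000, 0.01440000)
m·(v₁−v₀)/dt = (-1.6000, 0.6000, 0.9000)

F = (-1.6000, 0.6000, 0.9000)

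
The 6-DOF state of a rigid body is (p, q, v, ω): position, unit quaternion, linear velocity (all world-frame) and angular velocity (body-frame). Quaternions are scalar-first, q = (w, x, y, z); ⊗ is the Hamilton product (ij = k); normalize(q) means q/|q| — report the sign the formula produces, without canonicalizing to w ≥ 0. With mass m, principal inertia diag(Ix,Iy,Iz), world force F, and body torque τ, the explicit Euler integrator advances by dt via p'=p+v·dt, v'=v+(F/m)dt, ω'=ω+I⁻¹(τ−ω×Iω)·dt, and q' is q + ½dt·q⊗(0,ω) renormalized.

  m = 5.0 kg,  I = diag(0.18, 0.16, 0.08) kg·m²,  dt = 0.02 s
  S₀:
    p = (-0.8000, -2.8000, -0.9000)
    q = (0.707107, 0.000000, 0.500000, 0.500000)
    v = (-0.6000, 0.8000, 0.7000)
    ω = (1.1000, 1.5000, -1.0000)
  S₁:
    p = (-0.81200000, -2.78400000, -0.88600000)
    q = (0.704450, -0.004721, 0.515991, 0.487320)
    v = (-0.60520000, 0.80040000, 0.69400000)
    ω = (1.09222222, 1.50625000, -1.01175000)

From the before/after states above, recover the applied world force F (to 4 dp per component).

v₁ − v₀ = (-0.00520000, 0.00040000, -0.00600000)
m·(v₁−v₀)/dt = (-1.3000, 0.1000, -1.5000)

F = (-1.3000, 0.1000, -1.5000)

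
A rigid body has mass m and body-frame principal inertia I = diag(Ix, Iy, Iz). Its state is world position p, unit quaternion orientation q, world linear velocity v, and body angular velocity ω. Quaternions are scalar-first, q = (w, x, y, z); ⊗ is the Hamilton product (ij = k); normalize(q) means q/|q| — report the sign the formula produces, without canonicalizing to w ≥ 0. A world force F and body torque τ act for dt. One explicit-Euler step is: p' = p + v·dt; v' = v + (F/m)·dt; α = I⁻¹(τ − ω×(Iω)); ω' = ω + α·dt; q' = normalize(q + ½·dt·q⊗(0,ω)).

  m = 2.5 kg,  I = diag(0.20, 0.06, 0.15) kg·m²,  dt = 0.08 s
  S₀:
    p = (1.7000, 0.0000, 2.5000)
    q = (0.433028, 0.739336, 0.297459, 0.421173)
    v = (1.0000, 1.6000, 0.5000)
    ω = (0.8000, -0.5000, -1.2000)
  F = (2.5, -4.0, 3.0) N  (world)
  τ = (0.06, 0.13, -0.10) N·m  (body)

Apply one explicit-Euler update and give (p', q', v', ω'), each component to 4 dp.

α = I⁻¹(τ − ω×Iω) = (0.0300, 2.9667, -1.0400)
new body rate ω' = (0.8024, -0.2627, -1.2832)
2q̇ = q⊗(0,ω) = (0.0626683, 0.2000581, 1.0076276, -1.1272688)
q' = normalize(q + ½dt·q⊗(0,ω)) = (0.4347, 0.7459, 0.3371, 0.3754)
new position p' = (1.7800, 0.1280, 2.5400)
v + (F/m)dt = (1.0800, 1.4720, 0.5960)

p' = (1.7800, 0.1280, 2.5400)
q' = (0.4347, 0.7459, 0.3371, 0.3754)
v' = (1.0800, 1.4720, 0.5960)
ω' = (0.8024, -0.2627, -1.2832)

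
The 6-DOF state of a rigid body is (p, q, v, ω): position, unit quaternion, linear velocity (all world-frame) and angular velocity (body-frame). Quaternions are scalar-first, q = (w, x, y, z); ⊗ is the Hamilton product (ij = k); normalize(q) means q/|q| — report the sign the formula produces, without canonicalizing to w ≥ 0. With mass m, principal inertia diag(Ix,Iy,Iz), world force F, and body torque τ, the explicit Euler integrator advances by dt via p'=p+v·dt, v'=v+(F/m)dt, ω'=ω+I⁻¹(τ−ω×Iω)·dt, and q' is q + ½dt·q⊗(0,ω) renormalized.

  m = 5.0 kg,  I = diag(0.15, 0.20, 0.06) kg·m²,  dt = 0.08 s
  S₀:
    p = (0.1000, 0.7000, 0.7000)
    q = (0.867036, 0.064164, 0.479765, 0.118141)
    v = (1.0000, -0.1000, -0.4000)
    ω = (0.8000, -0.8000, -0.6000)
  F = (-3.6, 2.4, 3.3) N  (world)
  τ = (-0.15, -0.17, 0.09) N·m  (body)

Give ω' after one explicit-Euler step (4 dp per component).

gyro term ω×Iω = (-0.0672, -0.0432, -0.0320)
(τ − ω×Iω)/I = (-0.5520, -0.6340, 2.0333)
ω + α·dt = (0.7558, -0.8507, -0.4373)

ω' = (0.7558, -0.8507, -0.4373)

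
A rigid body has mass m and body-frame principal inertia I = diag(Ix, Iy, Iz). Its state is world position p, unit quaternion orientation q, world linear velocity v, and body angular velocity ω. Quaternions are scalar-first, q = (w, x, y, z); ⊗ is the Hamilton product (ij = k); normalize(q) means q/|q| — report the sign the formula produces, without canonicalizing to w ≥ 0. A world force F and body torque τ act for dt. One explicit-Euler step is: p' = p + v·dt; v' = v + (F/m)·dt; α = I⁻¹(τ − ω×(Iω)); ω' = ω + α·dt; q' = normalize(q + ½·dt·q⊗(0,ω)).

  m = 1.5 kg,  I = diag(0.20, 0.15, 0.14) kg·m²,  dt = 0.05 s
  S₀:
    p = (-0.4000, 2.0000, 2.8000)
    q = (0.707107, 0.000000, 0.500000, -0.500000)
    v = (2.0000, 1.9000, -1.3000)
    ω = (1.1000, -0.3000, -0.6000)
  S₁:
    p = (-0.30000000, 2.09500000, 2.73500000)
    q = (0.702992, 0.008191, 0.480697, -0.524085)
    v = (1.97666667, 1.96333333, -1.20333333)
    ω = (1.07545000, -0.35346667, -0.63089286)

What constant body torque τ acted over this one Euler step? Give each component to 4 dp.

τ = (-0.1000, -0.2000, -0.0700)

Δω = ω₁−ω₀ = (-0.02455000, -0.05346667, -0.03089286)
precession coupling = (-0.0018, -0.0396, 0.0165)
I·α + gyro = (-0.1000, -0.2000, -0.0700)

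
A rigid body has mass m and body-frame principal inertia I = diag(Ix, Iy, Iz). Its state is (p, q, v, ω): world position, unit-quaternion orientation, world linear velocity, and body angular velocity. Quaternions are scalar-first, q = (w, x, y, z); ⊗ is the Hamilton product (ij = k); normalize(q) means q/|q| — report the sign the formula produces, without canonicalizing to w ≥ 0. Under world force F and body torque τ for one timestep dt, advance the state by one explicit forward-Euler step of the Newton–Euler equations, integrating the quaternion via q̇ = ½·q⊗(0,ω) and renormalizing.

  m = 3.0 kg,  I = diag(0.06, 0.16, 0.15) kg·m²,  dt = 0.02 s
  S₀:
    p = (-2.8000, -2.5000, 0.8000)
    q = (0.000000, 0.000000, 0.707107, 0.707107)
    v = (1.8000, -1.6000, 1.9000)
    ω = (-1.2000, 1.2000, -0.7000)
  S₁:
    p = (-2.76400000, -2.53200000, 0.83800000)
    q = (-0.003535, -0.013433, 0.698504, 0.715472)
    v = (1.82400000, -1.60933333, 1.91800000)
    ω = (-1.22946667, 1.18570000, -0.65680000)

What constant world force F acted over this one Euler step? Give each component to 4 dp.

velocity change Δv = (0.02400000, -0.00933333, 0.01800000)
applied force F = (3.6000, -1.4000, 2.7000)

F = (3.6000, -1.4000, 2.7000)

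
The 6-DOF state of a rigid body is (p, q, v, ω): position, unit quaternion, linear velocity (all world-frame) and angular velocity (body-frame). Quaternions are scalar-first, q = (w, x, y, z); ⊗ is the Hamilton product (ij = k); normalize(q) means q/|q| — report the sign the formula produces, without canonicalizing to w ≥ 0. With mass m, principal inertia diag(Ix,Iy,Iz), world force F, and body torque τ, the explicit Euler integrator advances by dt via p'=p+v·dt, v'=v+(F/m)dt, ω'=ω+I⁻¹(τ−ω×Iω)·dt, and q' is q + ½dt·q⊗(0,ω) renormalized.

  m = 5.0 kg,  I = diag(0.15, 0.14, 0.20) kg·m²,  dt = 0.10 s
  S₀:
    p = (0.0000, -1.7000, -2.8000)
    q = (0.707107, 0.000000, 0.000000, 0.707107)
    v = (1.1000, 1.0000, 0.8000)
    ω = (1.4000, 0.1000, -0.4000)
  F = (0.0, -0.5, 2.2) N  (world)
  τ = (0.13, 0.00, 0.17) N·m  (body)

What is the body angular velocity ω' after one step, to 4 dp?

ω' = (1.4883, 0.0800, -0.3143)

precession coupling ω×(Iω) = (-0.0024, 0.0280, -0.0014)
(τ − ω×Iω)/I = (0.8827, -0.2000, 0.8570)
new body rate ω' = (1.4883, 0.0800, -0.3143)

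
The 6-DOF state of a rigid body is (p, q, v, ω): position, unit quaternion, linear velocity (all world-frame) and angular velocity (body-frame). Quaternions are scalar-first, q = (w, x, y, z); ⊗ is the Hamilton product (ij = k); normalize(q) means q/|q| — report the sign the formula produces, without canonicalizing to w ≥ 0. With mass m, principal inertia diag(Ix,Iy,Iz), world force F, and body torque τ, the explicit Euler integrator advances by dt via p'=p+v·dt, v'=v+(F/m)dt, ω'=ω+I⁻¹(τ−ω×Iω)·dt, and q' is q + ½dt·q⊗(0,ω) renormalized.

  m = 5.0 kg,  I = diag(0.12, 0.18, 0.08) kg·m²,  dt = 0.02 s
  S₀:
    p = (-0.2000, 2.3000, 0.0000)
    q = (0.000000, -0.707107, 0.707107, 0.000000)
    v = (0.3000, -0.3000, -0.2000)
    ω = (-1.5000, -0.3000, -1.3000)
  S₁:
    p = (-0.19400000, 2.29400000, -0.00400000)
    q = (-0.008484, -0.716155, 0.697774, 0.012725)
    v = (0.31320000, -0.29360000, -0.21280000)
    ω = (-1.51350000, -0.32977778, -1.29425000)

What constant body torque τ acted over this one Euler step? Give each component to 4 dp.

τ = (-0.1200, -0.1900, 0.0500)

Δω = ω₁−ω₀ = (-0.01350000, -0.02977778, 0.00575000)
precession coupling = (-0.0390, 0.0780, 0.0270)
I·α + gyro = (-0.1200, -0.1900, 0.0500)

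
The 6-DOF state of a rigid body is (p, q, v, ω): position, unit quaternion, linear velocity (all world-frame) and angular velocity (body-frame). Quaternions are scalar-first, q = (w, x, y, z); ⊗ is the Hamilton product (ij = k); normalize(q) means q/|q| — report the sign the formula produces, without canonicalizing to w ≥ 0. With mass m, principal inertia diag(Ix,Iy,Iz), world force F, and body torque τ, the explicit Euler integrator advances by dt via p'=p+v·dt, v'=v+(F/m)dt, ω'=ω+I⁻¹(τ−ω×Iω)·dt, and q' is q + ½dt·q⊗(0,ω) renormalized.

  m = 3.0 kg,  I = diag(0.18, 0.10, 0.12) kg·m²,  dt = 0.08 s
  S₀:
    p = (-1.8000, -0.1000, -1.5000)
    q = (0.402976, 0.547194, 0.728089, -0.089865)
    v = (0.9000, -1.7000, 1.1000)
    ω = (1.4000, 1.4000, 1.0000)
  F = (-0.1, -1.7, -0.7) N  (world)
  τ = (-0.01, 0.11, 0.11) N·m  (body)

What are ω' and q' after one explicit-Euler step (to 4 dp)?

ω' = (1.3831, 1.4208, 1.1779)
q' = (0.3338, 0.6016, 0.7209, -0.0835)

ω×(Iω) gyroscopic = (0.0280, 0.0840, -0.1568)
α = I⁻¹(τ − ω×Iω) = (-0.2111, 0.2600, 2.2233)
new body rate ω' = (1.3831, 1.4208, 1.1779)
2q̇ = q⊗(0,ω) = (-1.6955312, 1.4180664, -0.1088386, 0.1497230)
q' = normalize(q + ½dt·q⊗(0,ω)) = (0.3338, 0.6016, 0.7209, -0.0835)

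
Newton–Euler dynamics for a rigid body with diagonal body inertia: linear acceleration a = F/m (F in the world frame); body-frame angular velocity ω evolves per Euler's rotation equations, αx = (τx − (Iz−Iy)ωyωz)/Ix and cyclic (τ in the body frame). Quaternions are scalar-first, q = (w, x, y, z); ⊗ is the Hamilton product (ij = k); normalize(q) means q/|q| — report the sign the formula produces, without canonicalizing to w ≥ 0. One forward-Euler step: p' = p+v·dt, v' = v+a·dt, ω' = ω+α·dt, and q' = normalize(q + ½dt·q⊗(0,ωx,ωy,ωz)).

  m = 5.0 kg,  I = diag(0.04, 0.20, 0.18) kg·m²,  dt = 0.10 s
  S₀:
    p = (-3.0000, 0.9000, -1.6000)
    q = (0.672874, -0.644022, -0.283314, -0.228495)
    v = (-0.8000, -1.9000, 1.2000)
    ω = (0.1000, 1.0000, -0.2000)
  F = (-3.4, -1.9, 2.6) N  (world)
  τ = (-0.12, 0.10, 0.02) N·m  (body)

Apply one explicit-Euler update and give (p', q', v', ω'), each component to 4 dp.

a = F/m = (-0.6800, -0.3800, 0.5200)
new position p' = (-3.0800, 0.7100, -1.4800)
v' = v + a·dt = (-0.8680, -1.9380, 1.2520)
gyro term ω×Iω = (0.0040, 0.0028, 0.0160)
angular accel α = (-3.1000, 0.4860, 0.0222)
ω + α·dt = (-0.2100, 1.0486, -0.1978)
q⊗(0,ω) = (0.3020172, 0.3524452, 0.5212201, -0.7502654)
updated quaternion q' = (0.6871, -0.6256, -0.2569, -0.2657)

p' = (-3.0800, 0.7100, -1.4800)
q' = (0.6871, -0.6256, -0.2569, -0.2657)
v' = (-0.8680, -1.9380, 1.2520)
ω' = (-0.2100, 1.0486, -0.1978)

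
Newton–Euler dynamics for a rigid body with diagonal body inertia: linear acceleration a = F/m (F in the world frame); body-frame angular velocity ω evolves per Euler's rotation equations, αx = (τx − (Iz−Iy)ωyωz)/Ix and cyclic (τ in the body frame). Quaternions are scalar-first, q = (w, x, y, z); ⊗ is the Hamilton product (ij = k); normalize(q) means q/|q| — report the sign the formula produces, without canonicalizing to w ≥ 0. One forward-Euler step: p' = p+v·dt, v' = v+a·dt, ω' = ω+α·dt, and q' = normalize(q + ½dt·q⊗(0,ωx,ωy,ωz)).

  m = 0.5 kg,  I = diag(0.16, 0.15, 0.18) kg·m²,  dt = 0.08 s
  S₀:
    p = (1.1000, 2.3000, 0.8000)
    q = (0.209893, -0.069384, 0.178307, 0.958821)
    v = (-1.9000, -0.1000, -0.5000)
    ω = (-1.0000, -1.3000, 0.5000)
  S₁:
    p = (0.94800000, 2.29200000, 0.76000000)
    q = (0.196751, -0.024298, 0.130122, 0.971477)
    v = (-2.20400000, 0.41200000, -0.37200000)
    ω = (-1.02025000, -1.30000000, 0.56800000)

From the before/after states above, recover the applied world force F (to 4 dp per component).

Δv = v₁−v₀ = (-0.30400000, 0.51200000, 0.12800000)
applied force F = (-1.9000, 3.2000, 0.8000)

F = (-1.9000, 3.2000, 0.8000)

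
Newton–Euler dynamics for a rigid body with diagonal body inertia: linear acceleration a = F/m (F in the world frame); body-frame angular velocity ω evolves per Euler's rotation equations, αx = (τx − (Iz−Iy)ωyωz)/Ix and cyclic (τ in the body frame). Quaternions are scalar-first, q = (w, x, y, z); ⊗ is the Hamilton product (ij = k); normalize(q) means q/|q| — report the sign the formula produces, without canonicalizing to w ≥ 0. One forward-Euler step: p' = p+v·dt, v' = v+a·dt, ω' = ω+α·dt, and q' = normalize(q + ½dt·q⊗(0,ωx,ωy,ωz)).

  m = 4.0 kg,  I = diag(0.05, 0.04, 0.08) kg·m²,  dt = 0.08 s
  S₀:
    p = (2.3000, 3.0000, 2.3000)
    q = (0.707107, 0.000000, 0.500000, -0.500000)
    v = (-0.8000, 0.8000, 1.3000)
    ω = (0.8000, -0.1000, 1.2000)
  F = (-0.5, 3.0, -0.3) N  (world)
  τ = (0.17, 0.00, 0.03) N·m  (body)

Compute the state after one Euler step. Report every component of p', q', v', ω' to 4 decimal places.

p' = (2.2360, 3.0640, 2.4040)
q' = (0.7319, 0.0446, 0.4804, -0.4813)
v' = (-0.8100, 0.8600, 1.2940)
ω' = (1.0797, -0.0424, 1.2292)

angular accel α = (3.4960, 0.7200, 0.3650)
ω' = ω + α·dt = (1.0797, -0.0424, 1.2292)
2q̇ = q⊗(0,ω) = (0.6500000, 1.1156856, -0.4707107, 0.4485284)
q + ½dt·q⊗(0,ω), renormalized = (0.7319, 0.0446, 0.4804, -0.4813)
a = (-0.1250, 0.7500, -0.0750)
p + v·dt = (2.2360, 3.0640, 2.4040)
v + (F/m)dt = (-0.8100, 0.8600, 1.2940)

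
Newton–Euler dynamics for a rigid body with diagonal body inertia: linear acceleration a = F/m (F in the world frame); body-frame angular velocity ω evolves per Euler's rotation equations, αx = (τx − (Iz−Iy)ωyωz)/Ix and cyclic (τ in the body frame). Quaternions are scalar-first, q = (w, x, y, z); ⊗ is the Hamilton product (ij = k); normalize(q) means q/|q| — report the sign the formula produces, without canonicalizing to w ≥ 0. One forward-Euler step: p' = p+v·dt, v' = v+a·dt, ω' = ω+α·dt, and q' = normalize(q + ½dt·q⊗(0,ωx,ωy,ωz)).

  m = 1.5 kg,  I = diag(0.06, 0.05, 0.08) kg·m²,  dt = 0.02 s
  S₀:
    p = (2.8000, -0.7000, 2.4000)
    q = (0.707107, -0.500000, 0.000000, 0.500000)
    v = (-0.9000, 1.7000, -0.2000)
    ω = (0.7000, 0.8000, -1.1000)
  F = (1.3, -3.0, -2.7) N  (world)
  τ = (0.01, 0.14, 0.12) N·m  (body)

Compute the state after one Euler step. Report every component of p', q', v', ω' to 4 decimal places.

gyro term ω×Iω = (-0.0264, 0.0154, -0.0056)
angular accel α = (0.6067, 2.4920, 1.5700)
new body rate ω' = (0.7121, 0.8498, -1.0686)
Hamilton product q⊗(0,ω) = (0.9000000, 0.0949749, 0.3656856, -1.1778177)
updated quaternion q' = (0.7160, -0.4990, 0.0037, 0.4882)
a = F/m = (0.8667, -2.0000, -1.8000)
new position p' = (2.7820, -0.6660, 2.3960)
v + (F/m)dt = (-0.8827, 1.6600, -0.2360)

p' = (2.7820, -0.6660, 2.3960)
q' = (0.7160, -0.4990, 0.0037, 0.4882)
v' = (-0.8827, 1.6600, -0.2360)
ω' = (0.7121, 0.8498, -1.0686)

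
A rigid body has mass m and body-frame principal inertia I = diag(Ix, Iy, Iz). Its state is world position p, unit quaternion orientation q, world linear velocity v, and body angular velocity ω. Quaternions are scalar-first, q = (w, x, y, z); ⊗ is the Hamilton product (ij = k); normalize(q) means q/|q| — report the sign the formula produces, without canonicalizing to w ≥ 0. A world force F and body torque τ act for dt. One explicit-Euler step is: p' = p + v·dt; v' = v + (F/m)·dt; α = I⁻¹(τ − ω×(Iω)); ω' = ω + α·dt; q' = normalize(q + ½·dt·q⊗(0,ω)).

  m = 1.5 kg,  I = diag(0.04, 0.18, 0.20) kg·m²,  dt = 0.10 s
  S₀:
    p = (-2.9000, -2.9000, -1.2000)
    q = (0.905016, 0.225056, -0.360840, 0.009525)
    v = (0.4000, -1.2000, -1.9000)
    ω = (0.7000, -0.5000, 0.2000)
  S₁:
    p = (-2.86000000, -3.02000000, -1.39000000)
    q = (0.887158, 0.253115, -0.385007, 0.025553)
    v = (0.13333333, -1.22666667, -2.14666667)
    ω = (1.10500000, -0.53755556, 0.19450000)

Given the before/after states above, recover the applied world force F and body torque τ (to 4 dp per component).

v₁ − v₀ = (-0.26666667, -0.02666667, -0.24666667)
F = m·Δv/dt = (-4.0000, -0.4000, -3.7000)
ω₁ − ω₀ = (0.40500000, -0.03755556, -0.00550000)
ω₀×(Iω₀) = (-0.0020, -0.0224, -0.0490)
τ = I·(Δω/dt) + ω₀×(Iω₀) = (0.1600, -0.0900, -0.0600)

F = (-4.0000, -0.4000, -3.7000)
τ = (0.1600, -0.0900, -0.0600)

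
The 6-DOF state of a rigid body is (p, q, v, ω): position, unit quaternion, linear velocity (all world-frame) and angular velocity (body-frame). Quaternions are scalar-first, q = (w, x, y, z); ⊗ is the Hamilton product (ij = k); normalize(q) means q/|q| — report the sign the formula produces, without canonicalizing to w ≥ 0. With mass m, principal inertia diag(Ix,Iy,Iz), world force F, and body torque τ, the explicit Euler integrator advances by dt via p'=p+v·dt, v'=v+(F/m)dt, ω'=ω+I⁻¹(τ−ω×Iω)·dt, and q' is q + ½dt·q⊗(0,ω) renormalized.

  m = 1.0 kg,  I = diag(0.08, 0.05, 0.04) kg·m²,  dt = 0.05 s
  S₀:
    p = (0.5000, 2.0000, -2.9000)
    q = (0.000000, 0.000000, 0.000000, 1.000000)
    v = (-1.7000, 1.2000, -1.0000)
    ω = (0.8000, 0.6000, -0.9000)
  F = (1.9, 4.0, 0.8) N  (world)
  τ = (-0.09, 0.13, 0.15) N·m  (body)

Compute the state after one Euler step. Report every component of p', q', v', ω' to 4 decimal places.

p' = (0.4150, 2.0600, -2.9500)
q' = (0.0225, -0.0150, 0.0200, 0.9994)
v' = (-1.6050, 1.4000, -0.9600)
ω' = (0.7404, 0.7588, -0.6945)

precession coupling ω×(Iω) = (0.0054, -0.0288, -0.0144)
angular accel α = (-1.1925, 3.1760, 4.1100)
new body rate ω' = (0.7404, 0.7588, -0.6945)
Hamilton product q⊗(0,ω) = (0.9000000, -0.6000000, 0.8000000, 0.0000000)
q + ½dt·q⊗(0,ω), renormalized = (0.0225, -0.0150, 0.0200, 0.9994)
a = (1.9000, 4.0000, 0.8000)
p' = p + v·dt = (0.4150, 2.0600, -2.9500)
v' = v + a·dt = (-1.6050, 1.4000, -0.9600)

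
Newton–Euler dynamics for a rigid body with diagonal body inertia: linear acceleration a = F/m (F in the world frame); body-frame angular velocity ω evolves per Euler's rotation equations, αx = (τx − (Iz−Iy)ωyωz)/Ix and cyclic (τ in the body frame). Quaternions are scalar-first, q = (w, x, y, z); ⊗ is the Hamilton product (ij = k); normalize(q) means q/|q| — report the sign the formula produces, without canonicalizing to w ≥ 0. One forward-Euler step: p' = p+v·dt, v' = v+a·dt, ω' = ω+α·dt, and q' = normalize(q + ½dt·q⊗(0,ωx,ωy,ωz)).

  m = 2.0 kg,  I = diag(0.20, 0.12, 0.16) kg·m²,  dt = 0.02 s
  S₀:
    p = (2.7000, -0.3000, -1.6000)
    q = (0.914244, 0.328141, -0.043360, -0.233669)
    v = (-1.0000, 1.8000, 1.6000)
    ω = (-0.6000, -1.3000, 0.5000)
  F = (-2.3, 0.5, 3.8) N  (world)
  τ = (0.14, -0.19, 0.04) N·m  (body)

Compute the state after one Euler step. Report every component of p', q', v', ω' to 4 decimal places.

p' = (2.6800, -0.2640, -1.5680)
q' = (0.9167, 0.3194, -0.0555, -0.2336)
v' = (-1.0230, 1.8050, 1.6380)
ω' = (-0.5834, -1.3297, 0.5128)

α = I⁻¹(τ − ω×Iω) = (0.8300, -1.4833, 0.6400)
ω' = ω + α·dt = (-0.5834, -1.3297, 0.5128)
Hamilton product q⊗(0,ω) = (0.2573511, -0.8739961, -1.2123863, 0.0045227)
q' = normalize(q + ½dt·q⊗(0,ω)) = (0.9167, 0.3194, -0.0555, -0.2336)
a = (-1.1500, 0.2500, 1.9000)
new position p' = (2.6800, -0.2640, -1.5680)
v + (F/m)dt = (-1.0230, 1.8050, 1.6380)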